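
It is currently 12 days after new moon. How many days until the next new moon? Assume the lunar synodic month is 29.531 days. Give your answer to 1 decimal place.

17.5 days

The next new moon completes the synodic month: 29.531 − 12 = 17.531 days.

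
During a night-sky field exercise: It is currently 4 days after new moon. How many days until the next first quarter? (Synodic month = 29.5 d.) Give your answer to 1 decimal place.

First quarter occurs at elongation 90°, i.e. at age 29.5 × 90/360 = 7.375 d.
That is 7.375 − 4 = 3.375 days ahead.

3.4 days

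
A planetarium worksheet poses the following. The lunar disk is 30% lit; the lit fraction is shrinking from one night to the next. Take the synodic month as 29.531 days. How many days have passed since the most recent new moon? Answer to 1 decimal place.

24.1 days

Invert f = (1 − cos θ)/2 to get cos θ = 1 − 2(0.30) = 0.400, hence θ₀ = arccos 0.400 = 66.4°.
Since the Moon is past full (waning), take the reflex angle: θ = 360° − 66.4° = 293.6°.
At 360°/29.531 d per day, 293.6° corresponds to 24.08 days.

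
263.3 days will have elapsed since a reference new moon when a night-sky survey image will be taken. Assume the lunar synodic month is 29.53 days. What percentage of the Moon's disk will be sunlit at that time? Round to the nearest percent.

263.3/29.53 = 8.916 lunations, so 8 complete cycles and 27.06 d into the next.
Phase angle: θ = 360°·(27.06 d)/(29.53 d) = 329.9°.
cos 329.9° = 0.865, so f = (1 − 0.865)/2 = 0.067, so 7%.

7%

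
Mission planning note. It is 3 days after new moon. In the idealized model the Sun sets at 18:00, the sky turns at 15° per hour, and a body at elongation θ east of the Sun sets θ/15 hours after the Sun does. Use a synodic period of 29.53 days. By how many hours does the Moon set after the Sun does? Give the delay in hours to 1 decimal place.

2.4 h

The Moon has covered 3/29.53 of its cycle, so θ ≈ 360° × 3/29.53 = 36.6°.
At 15° of sky rotation per hour, 36.6° corresponds to a 2.44 h lag.
So the Moon sets 2.44 h after the Sun.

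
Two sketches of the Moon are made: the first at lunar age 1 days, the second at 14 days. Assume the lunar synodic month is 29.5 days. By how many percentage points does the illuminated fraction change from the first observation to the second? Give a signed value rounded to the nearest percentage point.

θ₁ = 360° × 1/29.5 = 12.2°, f₁ = (1 − cos θ₁)/2 = 0.011.
θ₂ = 360° × 14/29.5 = 170.8°, f₂ = (1 − cos θ₂)/2 = 0.994.
Change = f₂ − f₁ = +0.982 → +98 percentage points.

+98 percentage points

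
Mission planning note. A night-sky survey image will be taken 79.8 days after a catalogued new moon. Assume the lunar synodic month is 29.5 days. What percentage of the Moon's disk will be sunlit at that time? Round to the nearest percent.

64%

79.8/29.5 = 2.705 lunations, so 2 complete cycles and 20.80 d into the next.
The Moon has covered 20.80/29.5 of its cycle, so θ ≈ 360° × 20.80/29.5 = 253.8°.
cos 253.8° = (-0.278), so f = (1 − (-0.278))/2 = 0.639, so 64%.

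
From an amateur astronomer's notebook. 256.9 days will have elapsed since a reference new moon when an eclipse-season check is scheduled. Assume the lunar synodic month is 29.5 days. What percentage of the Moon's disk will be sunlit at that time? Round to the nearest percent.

63%

256.9 d spans 8 complete synodic months (8 × 29.5 = 236.00 d) plus 20.90 d.
Elongation θ = 360° × 20.90/29.5 ≈ 255.1°.
Illuminated fraction = (1 − cos 255.1°)/2 = (1 − (-0.258))/2 ≈ 0.629, so 63%.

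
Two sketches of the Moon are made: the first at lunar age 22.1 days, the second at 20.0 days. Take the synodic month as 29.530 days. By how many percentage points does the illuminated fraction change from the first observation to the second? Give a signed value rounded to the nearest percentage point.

θ₁ = 360° × 22.1/29.530 = 269.4°, f₁ = (1 − cos θ₁)/2 = 0.505.
θ₂ = 360° × 20.0/29.530 = 243.8°, f₂ = (1 − cos θ₂)/2 = 0.721.
Change = f₂ − f₁ = +0.216 → +22 percentage points.

+22 pp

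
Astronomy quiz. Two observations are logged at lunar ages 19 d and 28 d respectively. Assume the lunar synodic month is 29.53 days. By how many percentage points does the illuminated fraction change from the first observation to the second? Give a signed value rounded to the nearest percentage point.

-78 pp

First observation: θ = 360°·19/29.53 = 231.6°, so f = 0.810.
Second observation: θ = 341.3°, f = 0.026.
Δf = 0.026 − 0.810 = -0.784, i.e. -78 pp.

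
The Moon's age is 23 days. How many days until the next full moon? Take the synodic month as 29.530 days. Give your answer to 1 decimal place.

21.3 days

Full moon occurs at elongation 180°, i.e. at age 29.530 × 180/360 = 14.765 d.
Already past this cycle's full moon; the next is at 14.765 + 29.530 = 44.295 d, so 44.295 − 23 = 21.295 days.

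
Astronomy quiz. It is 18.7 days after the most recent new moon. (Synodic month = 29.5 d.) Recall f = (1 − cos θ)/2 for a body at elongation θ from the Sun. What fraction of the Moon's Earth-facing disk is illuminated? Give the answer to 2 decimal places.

0.83

Phase angle: θ = 360°·(18.7 d)/(29.5 d) = 228.2°.
Illuminated fraction = (1 − cos 228.2°)/2 = (1 − (-0.666))/2 ≈ 0.833.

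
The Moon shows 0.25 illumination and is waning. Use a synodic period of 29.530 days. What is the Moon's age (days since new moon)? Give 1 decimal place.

Invert f = (1 − cos θ)/2 to get cos θ = 1 − 2(0.25) = 0.500, hence θ₀ = arccos 0.500 = 60.0°.
A waning Moon lies in 180°–360°, so θ = 360° − 60.0° = 300.0°.
That fraction of the synodic month is 300.0/360 × 29.530 d ≈ 24.61 d.

24.6 days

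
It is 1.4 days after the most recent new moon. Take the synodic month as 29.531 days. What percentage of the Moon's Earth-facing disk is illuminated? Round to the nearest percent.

Phase angle: θ = 360°·(1.4 d)/(29.531 d) = 17.1°.
cos 17.1° = 0.956, so f = (1 − 0.956)/2 = 0.022, so 2%.

2%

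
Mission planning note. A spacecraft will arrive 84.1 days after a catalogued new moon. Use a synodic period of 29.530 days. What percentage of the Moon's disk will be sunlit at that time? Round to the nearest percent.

21%

Reduce mod P: 84.1 − 2×29.530 = 25.04 d into the current lunation.
The Moon has covered 25.04/29.530 of its cycle, so θ ≈ 360° × 25.04/29.530 = 305.3°.
Illuminated fraction = (1 − cos 305.3°)/2 = (1 − 0.577)/2 ≈ 0.211, so 21%.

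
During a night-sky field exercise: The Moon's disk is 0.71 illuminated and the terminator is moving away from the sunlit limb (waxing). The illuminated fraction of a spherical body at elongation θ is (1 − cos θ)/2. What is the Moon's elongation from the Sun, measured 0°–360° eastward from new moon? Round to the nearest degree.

115°

Invert f = (1 − cos θ)/2 to get cos θ = 1 − 2(0.71) = -0.420, hence θ₀ = arccos -0.420 = 114.8°.
Before full moon the principal value applies: θ = 114.8°.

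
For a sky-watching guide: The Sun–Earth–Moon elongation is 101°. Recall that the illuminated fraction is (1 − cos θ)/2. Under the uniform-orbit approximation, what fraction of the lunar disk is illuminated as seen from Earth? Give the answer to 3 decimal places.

0.595

cos 101° = (-0.191), so f = (1 − (-0.191))/2 = 0.595.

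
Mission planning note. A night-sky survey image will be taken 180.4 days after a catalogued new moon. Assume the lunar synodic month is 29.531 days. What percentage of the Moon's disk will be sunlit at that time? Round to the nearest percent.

11%

180.4 d spans 6 complete synodic months (6 × 29.531 = 177.19 d) plus 3.21 d.
Phase angle: θ = 360°·(3.21 d)/(29.531 d) = 39.2°.
With cos θ = 0.775, the lit fraction is (1 − 0.775)/2 ≈ 0.112, so 11%.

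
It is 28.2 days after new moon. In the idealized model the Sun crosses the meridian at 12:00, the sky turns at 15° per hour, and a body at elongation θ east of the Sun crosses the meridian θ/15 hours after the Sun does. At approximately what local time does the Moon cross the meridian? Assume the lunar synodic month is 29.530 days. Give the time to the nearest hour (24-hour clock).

11:00

Phase angle: θ = 360°·(28.2 d)/(29.530 d) = 343.8°.
The Moon trails the Sun by θ/15 = 343.8/15 ≈ 22.92 hours.
12:00 + 22.92 h ≈ 10:55 → 11:00 to the nearest hour.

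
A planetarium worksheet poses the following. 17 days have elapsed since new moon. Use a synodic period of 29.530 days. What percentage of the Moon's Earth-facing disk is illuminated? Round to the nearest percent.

Elongation θ = 360° × 17/29.530 ≈ 207.2°.
Illuminated fraction = (1 − cos 207.2°)/2 = (1 − (-0.889))/2 ≈ 0.945, so 94%.

94%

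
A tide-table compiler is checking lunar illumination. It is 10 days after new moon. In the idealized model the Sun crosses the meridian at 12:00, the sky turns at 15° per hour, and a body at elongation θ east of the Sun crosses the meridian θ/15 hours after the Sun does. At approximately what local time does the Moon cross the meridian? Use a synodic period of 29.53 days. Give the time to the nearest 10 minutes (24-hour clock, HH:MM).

20:10

Elongation θ = 360° × 10/29.53 ≈ 121.9°.
At 15° of sky rotation per hour, 121.9° corresponds to a 8.13 h lag.
12:00 + 8.127 h ≈ 20:08 → 20:10 to the nearest ten minutes.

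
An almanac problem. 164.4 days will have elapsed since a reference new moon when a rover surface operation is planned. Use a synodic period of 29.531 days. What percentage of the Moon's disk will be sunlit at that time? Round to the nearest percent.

Reduce mod P: 164.4 − 5×29.531 = 16.75 d into the current lunation.
The Moon has covered 16.75/29.531 of its cycle, so θ ≈ 360° × 16.75/29.531 = 204.1°.
Illuminated fraction = (1 − cos 204.1°)/2 = (1 − (-0.913))/2 ≈ 0.956, so 96%.

96%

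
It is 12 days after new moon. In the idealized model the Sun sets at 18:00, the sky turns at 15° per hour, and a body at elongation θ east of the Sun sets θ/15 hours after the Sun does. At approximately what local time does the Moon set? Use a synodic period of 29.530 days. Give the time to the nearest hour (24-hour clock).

The Moon has covered 12/29.530 of its cycle, so θ ≈ 360° × 12/29.530 = 146.3°.
Delay after the Sun = 146.3° / (15°/h) ≈ 9.75 h.
18:00 + 9.75 h ≈ 03:45 → 04:00 to the nearest hour.

04:00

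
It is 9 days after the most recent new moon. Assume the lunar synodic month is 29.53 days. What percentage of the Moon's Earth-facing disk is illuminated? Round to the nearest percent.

67%

The Moon has covered 9/29.53 of its cycle, so θ ≈ 360° × 9/29.53 = 109.7°.
cos 109.7° = (-0.337), so f = (1 − (-0.337))/2 = 0.669, so 67%.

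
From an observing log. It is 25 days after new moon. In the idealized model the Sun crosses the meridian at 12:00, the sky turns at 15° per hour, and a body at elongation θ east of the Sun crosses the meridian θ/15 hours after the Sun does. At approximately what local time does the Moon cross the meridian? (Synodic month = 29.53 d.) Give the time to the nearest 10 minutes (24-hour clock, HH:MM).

08:20

Phase angle: θ = 360°·(25 d)/(29.53 d) = 304.8°.
At 15° of sky rotation per hour, 304.8° corresponds to a 20.32 h lag.
12:00 + 20.318 h ≈ 08:19 → 08:20 to the nearest ten minutes.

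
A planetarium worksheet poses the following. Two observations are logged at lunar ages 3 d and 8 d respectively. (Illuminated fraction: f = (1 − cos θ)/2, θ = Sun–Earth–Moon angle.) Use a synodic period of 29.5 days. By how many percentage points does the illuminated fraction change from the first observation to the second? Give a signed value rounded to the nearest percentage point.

+47 percentage points

θ₁ = 360° × 3/29.5 = 36.6°, f₁ = (1 − cos θ₁)/2 = 0.099.
θ₂ = 360° × 8/29.5 = 97.6°, f₂ = (1 − cos θ₂)/2 = 0.566.
Change = f₂ − f₁ = +0.468 → +47 percentage points.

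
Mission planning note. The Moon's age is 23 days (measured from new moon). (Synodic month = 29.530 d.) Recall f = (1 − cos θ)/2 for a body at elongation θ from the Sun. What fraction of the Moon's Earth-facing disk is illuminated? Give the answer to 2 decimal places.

The Moon has covered 23/29.530 of its cycle, so θ ≈ 360° × 23/29.530 = 280.4°.
Illuminated fraction = (1 − cos 280.4°)/2 = (1 − 0.180)/2 ≈ 0.410.

0.41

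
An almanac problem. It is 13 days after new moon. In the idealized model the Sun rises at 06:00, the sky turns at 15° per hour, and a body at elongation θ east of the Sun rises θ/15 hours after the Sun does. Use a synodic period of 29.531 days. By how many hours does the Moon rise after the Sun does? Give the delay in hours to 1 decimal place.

10.6 h

Elongation θ = 360° × 13/29.531 ≈ 158.5°.
The Moon trails the Sun by θ/15 = 158.5/15 ≈ 10.57 hours.
So the Moon rises 10.57 h after the Sun.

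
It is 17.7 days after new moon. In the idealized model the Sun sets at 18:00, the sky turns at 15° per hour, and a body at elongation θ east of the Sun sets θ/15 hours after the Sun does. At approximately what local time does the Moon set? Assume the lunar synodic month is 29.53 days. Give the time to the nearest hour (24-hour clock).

The Moon has covered 17.7/29.53 of its cycle, so θ ≈ 360° × 17.7/29.53 = 215.8°.
At 15° of sky rotation per hour, 215.8° corresponds to a 14.39 h lag.
18:00 + 14.39 h ≈ 08:23 → 08:00 to the nearest hour.

08:00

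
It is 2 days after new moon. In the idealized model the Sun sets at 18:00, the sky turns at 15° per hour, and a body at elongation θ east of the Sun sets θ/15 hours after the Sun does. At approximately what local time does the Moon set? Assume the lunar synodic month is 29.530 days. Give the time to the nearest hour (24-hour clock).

20:00

The Moon has covered 2/29.530 of its cycle, so θ ≈ 360° × 2/29.530 = 24.4°.
Delay after the Sun = 24.4° / (15°/h) ≈ 1.63 h.
18:00 + 1.63 h ≈ 19:38 → 20:00 to the nearest hour.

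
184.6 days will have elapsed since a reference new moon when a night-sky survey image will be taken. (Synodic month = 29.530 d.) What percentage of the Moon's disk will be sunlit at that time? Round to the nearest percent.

50%

184.6 d spans 6 complete synodic months (6 × 29.530 = 177.18 d) plus 7.42 d.
Elongation θ = 360° × 7.42/29.530 ≈ 90.5°.
cos 90.5° = (-0.008), so f = (1 − (-0.008))/2 = 0.504, so 50%.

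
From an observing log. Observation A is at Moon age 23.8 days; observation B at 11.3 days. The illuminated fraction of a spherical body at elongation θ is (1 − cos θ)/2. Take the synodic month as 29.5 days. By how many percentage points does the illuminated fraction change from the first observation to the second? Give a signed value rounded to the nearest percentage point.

First observation: θ = 360°·23.8/29.5 = 290.4°, so f = 0.325.
Second observation: θ = 137.9°, f = 0.871.
Δf = 0.871 − 0.325 = +0.546, i.e. +55 pp.

+55 pp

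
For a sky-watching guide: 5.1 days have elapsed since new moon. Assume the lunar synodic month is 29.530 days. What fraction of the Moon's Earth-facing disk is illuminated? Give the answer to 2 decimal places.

Elongation θ = 360° × 5.1/29.530 ≈ 62.2°.
Illuminated fraction = (1 − cos 62.2°)/2 = (1 − 0.467)/2 ≈ 0.267.

0.27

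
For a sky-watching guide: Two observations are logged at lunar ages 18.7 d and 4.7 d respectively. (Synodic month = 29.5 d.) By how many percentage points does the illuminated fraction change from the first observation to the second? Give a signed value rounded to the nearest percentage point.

θ₁ = 360° × 18.7/29.5 = 228.2°, f₁ = (1 − cos θ₁)/2 = 0.833.
θ₂ = 360° × 4.7/29.5 = 57.4°, f₂ = (1 − cos θ₂)/2 = 0.230.
Change = f₂ − f₁ = -0.603 → -60 percentage points.

-60 pp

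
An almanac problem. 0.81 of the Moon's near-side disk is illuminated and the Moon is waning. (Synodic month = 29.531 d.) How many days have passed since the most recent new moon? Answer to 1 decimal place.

Invert f = (1 − cos θ)/2 to get cos θ = 1 − 2(0.81) = -0.620, hence θ₀ = arccos -0.620 = 128.3°.
A waning Moon lies in 180°–360°, so θ = 360° − 128.3° = 231.7°.
Age = 29.531 × 231.7°/360° ≈ 19.01 days.

19.0 days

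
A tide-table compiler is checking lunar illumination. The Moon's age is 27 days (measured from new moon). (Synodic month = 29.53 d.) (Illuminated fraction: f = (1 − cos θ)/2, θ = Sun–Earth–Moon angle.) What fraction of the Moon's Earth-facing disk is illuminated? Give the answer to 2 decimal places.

0.07

Phase angle: θ = 360°·(27 d)/(29.53 d) = 329.2°.
With cos θ = 0.859, the lit fraction is (1 − 0.859)/2 ≈ 0.071.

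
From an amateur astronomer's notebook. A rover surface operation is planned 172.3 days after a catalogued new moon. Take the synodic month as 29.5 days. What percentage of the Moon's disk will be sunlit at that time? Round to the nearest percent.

172.3 d spans 5 complete synodic months (5 × 29.5 = 147.50 d) plus 24.80 d.
Phase angle: θ = 360°·(24.80 d)/(29.5 d) = 302.6°.
With cos θ = 0.539, the lit fraction is (1 − 0.539)/2 ≈ 0.230, so 23%.

23%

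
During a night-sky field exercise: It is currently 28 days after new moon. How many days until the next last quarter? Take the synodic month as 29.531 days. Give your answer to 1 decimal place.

Last quarter occurs at elongation 270°, i.e. at age 29.531 × 270/360 = 22.148 d.
This lunation's last quarter (22.148 d) has passed, so add one period: 51.679 − 28 = 23.679 days.

23.7 days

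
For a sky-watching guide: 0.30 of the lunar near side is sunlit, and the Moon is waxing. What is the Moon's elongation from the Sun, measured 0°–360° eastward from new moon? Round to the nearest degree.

66°

cos θ = 1 − 2f = 0.400, giving a principal value of 66.4°.
Waxing ⇒ before full, so θ = 66.4°.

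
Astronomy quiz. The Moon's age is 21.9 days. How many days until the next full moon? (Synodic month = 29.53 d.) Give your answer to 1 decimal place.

22.4 days

Full moon is 0.5 of the way through the cycle: age 0.5 × 29.53 = 14.765 d.
This lunation's full moon (14.765 d) has passed, so add one period: 44.295 − 21.9 = 22.395 days.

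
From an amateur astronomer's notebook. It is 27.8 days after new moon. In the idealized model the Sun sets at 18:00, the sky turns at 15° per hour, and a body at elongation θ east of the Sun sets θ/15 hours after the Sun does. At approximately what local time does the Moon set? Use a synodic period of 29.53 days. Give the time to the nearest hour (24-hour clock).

17:00

The Moon has covered 27.8/29.53 of its cycle, so θ ≈ 360° × 27.8/29.53 = 338.9°.
Delay after the Sun = 338.9° / (15°/h) ≈ 22.59 h.
18:00 + 22.59 h ≈ 16:36 → 17:00 to the nearest hour.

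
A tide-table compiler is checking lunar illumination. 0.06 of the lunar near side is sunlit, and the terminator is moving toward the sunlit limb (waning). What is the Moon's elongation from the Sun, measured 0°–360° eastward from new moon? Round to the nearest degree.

332°

From f = (1 − cos θ)/2: cos θ = 1 − 2×0.06 = 0.880; arccos → 28.4°.
Waning ⇒ past full, so θ = 360° − 28.4° = 331.6°.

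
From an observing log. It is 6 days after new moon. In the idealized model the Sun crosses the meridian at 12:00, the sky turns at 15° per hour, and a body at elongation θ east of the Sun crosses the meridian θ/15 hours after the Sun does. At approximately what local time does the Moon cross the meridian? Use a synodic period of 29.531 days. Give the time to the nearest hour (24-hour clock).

The Moon has covered 6/29.531 of its cycle, so θ ≈ 360° × 6/29.531 = 73.1°.
The Moon trails the Sun by θ/15 = 73.1/15 ≈ 4.88 hours.
12:00 + 4.88 h ≈ 16:53 → 17:00 to the nearest hour.

17:00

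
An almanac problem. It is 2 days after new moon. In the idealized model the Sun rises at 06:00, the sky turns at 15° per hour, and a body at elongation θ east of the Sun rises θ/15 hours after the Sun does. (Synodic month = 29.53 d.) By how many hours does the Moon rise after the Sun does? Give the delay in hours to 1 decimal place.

Phase angle: θ = 360°·(2 d)/(29.53 d) = 24.4°.
The Moon trails the Sun by θ/15 = 24.4/15 ≈ 1.63 hours.
So the Moon rises 1.63 h after the Sun.

1.6 h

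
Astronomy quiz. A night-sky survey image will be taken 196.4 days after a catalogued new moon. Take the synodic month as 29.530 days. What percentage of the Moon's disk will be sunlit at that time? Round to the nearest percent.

Reduce mod P: 196.4 − 6×29.530 = 19.22 d into the current lunation.
The Moon has covered 19.22/29.530 of its cycle, so θ ≈ 360° × 19.22/29.530 = 234.3°.
With cos θ = (-0.583), the lit fraction is (1 − (-0.583))/2 ≈ 0.792, so 79%.

79%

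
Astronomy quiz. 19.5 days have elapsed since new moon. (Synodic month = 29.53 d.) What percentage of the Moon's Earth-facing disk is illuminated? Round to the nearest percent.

77%

Elongation θ = 360° × 19.5/29.53 ≈ 237.7°.
With cos θ = (-0.534), the lit fraction is (1 − (-0.534))/2 ≈ 0.767, so 77%.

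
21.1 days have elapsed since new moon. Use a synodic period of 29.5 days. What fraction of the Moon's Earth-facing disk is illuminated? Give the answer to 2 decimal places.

0.61

The Moon has covered 21.1/29.5 of its cycle, so θ ≈ 360° × 21.1/29.5 = 257.5°.
With cos θ = (-0.217), the lit fraction is (1 − (-0.217))/2 ≈ 0.608.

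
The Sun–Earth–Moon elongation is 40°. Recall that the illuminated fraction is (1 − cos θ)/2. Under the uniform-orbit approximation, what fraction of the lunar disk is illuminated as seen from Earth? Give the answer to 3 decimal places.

0.117

cos 40° = 0.766, so f = (1 − 0.766)/2 = 0.117.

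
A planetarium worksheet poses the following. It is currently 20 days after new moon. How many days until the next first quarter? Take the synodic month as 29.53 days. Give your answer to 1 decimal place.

16.9 days

First quarter is 0.25 of the way through the cycle: age 0.25 × 29.53 = 7.383 d.
This lunation's first quarter (7.383 d) has passed, so add one period: 36.913 − 20 = 16.913 days.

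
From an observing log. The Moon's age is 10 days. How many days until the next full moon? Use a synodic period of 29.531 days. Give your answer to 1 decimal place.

Full moon occurs at elongation 180°, i.e. at age 29.531 × 180/360 = 14.765 d.
That is 14.765 − 10 = 4.765 days ahead.

4.8 days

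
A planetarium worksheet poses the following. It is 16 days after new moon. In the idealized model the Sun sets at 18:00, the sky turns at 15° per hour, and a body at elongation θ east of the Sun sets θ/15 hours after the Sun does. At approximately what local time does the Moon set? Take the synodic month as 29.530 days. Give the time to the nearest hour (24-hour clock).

07:00

Elongation θ = 360° × 16/29.530 ≈ 195.1°.
At 15° of sky rotation per hour, 195.1° corresponds to a 13.00 h lag.
18:00 + 13.00 h ≈ 07:00 → 07:00 to the nearest hour.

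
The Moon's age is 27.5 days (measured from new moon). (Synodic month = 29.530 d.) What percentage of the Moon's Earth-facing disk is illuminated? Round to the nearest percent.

The Moon has covered 27.5/29.530 of its cycle, so θ ≈ 360° × 27.5/29.530 = 335.3°.
cos 335.3° = 0.908, so f = (1 − 0.908)/2 = 0.046, so 5%.

5%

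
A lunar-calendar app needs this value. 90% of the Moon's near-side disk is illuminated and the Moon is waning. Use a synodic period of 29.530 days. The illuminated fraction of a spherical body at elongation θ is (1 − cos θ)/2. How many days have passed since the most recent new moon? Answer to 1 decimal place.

cos θ = 1 − 2f = -0.800, giving a principal value of 143.1°.
A waning Moon lies in 180°–360°, so θ = 360° − 143.1° = 216.9°.
That fraction of the synodic month is 216.9/360 × 29.530 d ≈ 17.79 d.

17.8 days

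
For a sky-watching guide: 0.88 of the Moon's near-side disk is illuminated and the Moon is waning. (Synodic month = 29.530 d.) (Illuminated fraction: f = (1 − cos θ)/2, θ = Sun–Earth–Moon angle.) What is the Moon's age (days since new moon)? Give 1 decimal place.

Invert f = (1 − cos θ)/2 to get cos θ = 1 − 2(0.88) = -0.760, hence θ₀ = arccos -0.760 = 139.5°.
Since the Moon is past full (waning), take the reflex angle: θ = 360° − 139.5° = 220.5°.
That fraction of the synodic month is 220.5/360 × 29.530 d ≈ 18.09 d.

18.1 days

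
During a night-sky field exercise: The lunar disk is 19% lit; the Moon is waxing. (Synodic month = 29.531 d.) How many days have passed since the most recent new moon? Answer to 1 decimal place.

4.2 days

cos θ = 1 − 2f = 0.620, giving a principal value of 51.7°.
Before full moon the principal value applies: θ = 51.7°.
Age = 29.531 × 51.7°/360° ≈ 4.24 days.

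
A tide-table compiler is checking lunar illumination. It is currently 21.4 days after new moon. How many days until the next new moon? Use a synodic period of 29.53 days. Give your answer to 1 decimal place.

8.1 days

The next new moon completes the synodic month: 29.53 − 21.4 = 8.130 days.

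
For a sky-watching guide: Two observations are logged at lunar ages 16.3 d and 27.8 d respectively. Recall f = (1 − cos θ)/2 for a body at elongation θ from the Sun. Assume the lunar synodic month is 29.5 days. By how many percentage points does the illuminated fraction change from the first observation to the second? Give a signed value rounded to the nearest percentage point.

θ₁ = 360° × 16.3/29.5 = 198.9°, f₁ = (1 − cos θ₁)/2 = 0.973.
θ₂ = 360° × 27.8/29.5 = 339.3°, f₂ = (1 − cos θ₂)/2 = 0.032.
Change = f₂ − f₁ = -0.941 → -94 percentage points.

-94 percentage points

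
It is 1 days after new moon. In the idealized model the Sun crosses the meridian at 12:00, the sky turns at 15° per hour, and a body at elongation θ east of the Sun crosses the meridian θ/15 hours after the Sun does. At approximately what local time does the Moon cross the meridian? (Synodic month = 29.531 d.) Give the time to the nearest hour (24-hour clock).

13:00

Elongation θ = 360° × 1/29.531 ≈ 12.2°.
Delay after the Sun = 12.2° / (15°/h) ≈ 0.81 h.
12:00 + 0.81 h ≈ 12:49 → 13:00 to the nearest hour.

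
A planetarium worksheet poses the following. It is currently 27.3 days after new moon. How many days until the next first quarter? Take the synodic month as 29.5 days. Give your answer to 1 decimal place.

First quarter occurs at elongation 90°, i.e. at age 29.5 × 90/360 = 7.375 d.
This lunation's first quarter (7.375 d) has passed, so add one period: 36.875 − 27.3 = 9.575 days.

9.6 days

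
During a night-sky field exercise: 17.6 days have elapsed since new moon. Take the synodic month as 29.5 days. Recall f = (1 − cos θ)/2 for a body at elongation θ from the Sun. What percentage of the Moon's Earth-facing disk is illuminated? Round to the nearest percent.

The Moon has covered 17.6/29.5 of its cycle, so θ ≈ 360° × 17.6/29.5 = 214.8°.
With cos θ = (-0.821), the lit fraction is (1 − (-0.821))/2 ≈ 0.911, so 91%.

91%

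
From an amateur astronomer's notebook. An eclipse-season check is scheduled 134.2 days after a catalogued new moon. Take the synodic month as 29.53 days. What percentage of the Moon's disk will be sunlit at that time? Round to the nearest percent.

134.2 d spans 4 complete synodic months (4 × 29.53 = 118.12 d) plus 16.08 d.
Elongation θ = 360° × 16.08/29.53 ≈ 196.0°.
With cos θ = (-0.961), the lit fraction is (1 − (-0.961))/2 ≈ 0.981, so 98%.

98%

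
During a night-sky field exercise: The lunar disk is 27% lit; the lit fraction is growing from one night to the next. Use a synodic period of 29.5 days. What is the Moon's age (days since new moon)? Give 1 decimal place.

5.1 days

cos θ = 1 − 2f = 0.460, giving a principal value of 62.6°.
Waxing ⇒ before full, so θ = 62.6°.
Age = 29.5 × 62.6°/360° ≈ 5.13 days.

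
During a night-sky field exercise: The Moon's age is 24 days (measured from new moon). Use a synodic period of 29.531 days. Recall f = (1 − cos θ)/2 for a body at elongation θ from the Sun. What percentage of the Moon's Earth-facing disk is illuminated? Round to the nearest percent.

The Moon has covered 24/29.531 of its cycle, so θ ≈ 360° × 24/29.531 = 292.6°.
cos 292.6° = 0.384, so f = (1 − 0.384)/2 = 0.308, so 31%.

31%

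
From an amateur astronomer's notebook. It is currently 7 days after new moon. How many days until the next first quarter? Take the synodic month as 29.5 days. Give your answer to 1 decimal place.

First quarter is 0.25 of the way through the cycle: age 0.25 × 29.5 = 7.375 d.
So 0.375 days remain (7.375 − 7).

0.4 days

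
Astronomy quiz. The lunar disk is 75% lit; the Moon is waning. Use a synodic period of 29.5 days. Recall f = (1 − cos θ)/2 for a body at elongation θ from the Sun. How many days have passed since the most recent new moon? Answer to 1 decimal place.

19.7 days

From f = (1 − cos θ)/2: cos θ = 1 − 2×0.75 = -0.500; arccos → 120.0°.
Since the Moon is past full (waning), take the reflex angle: θ = 360° − 120.0° = 240.0°.
Age = 29.5 × 240.0°/360° ≈ 19.67 days.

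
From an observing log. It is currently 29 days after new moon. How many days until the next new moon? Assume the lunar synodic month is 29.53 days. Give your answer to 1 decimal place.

One full lunation from the last new moon is 29.53 d; remaining = 29.53 − 29 = 0.530 d.

0.5 days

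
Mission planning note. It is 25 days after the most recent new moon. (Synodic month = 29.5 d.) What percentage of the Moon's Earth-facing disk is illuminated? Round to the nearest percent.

21%

Elongation θ = 360° × 25/29.5 ≈ 305.1°.
Illuminated fraction = (1 − cos 305.1°)/2 = (1 − 0.575)/2 ≈ 0.213, so 21%.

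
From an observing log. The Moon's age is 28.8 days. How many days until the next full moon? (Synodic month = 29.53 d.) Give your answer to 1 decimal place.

Full moon is 0.5 of the way through the cycle: age 0.5 × 29.53 = 14.765 d.
This lunation's full moon (14.765 d) has passed, so add one period: 44.295 − 28.8 = 15.495 days.

15.5 days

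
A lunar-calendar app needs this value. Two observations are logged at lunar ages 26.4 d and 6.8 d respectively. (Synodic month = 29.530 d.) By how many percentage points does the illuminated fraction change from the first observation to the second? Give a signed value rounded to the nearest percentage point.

First observation: θ = 360°·26.4/29.530 = 321.8°, so f = 0.107.
Second observation: θ = 82.9°, f = 0.438.
Δf = 0.438 − 0.107 = +0.331, i.e. +33 pp.

+33 pp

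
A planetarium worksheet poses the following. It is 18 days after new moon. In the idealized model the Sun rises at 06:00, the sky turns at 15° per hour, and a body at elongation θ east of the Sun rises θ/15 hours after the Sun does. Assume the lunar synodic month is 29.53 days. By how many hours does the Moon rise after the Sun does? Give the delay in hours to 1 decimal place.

14.6 h

Elongation θ = 360° × 18/29.53 ≈ 219.4°.
Delay after the Sun = 219.4° / (15°/h) ≈ 14.63 h.
So the Moon rises 14.63 h after the Sun.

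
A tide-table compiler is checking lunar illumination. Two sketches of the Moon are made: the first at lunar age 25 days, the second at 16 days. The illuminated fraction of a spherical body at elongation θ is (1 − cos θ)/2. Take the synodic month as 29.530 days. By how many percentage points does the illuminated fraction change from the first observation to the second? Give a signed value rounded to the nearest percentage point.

+77 pp

θ₁ = 360° × 25/29.530 = 304.8°, f₁ = (1 − cos θ₁)/2 = 0.215.
θ₂ = 360° × 16/29.530 = 195.1°, f₂ = (1 − cos θ₂)/2 = 0.983.
Change = f₂ − f₁ = +0.768 → +77 percentage points.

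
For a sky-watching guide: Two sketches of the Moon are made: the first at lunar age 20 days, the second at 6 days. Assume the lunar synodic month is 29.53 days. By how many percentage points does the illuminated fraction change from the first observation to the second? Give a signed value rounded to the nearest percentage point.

-37 percentage points

First observation: θ = 360°·20/29.53 = 243.8°, so f = 0.721.
Second observation: θ = 73.1°, f = 0.355.
Δf = 0.355 − 0.721 = -0.366, i.e. -37 pp.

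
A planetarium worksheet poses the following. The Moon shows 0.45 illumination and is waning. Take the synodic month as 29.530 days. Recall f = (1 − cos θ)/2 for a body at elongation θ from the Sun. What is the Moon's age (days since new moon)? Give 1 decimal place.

From f = (1 − cos θ)/2: cos θ = 1 − 2×0.45 = 0.100; arccos → 84.3°.
Waning ⇒ past full, so θ = 360° − 84.3° = 275.7°.
Age = 29.530 × 275.7°/360° ≈ 22.62 days.

22.6 days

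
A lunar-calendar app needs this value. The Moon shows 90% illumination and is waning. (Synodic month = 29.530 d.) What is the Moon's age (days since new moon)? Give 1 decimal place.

17.8 days

Invert f = (1 − cos θ)/2 to get cos θ = 1 − 2(0.90) = -0.800, hence θ₀ = arccos -0.800 = 143.1°.
A waning Moon lies in 180°–360°, so θ = 360° − 143.1° = 216.9°.
That fraction of the synodic month is 216.9/360 × 29.530 d ≈ 17.79 d.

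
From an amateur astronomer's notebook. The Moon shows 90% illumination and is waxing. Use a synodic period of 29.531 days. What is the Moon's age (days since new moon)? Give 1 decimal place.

cos θ = 1 − 2f = -0.800, giving a principal value of 143.1°.
The Moon is waxing (0°–180°), so θ = 143.1° directly.
That fraction of the synodic month is 143.1/360 × 29.531 d ≈ 11.74 d.

11.7 days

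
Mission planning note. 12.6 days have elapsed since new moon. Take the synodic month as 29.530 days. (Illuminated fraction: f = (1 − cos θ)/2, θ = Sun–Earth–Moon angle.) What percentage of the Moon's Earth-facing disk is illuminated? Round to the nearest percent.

Elongation θ = 360° × 12.6/29.530 ≈ 153.6°.
cos 153.6° = (-0.896), so f = (1 − (-0.896))/2 = 0.948, so 95%.

95%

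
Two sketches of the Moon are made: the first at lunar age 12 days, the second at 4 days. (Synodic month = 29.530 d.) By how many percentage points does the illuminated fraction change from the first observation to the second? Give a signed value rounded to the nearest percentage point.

θ₁ = 360° × 12/29.530 = 146.3°, f₁ = (1 − cos θ₁)/2 = 0.916.
θ₂ = 360° × 4/29.530 = 48.8°, f₂ = (1 − cos θ₂)/2 = 0.170.
Change = f₂ − f₁ = -0.746 → -75 percentage points.

-75 percentage points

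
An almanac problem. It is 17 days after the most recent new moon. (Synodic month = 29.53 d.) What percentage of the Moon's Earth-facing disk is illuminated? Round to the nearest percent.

94%

Phase angle: θ = 360°·(17 d)/(29.53 d) = 207.2°.
cos 207.2° = (-0.889), so f = (1 − (-0.889))/2 = 0.945, so 94%.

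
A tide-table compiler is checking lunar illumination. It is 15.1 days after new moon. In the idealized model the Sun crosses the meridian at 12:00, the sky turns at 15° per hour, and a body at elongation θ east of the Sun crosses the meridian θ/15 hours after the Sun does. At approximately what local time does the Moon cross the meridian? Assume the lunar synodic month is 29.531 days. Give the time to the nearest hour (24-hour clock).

00:00

Elongation θ = 360° × 15.1/29.531 ≈ 184.1°.
Delay after the Sun = 184.1° / (15°/h) ≈ 12.27 h.
12:00 + 12.27 h ≈ 00:16 → 00:00 to the nearest hour.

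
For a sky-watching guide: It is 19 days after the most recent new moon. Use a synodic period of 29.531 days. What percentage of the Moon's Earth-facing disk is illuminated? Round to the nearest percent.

Elongation θ = 360° × 19/29.531 ≈ 231.6°.
cos 231.6° = (-0.621), so f = (1 − (-0.621))/2 = 0.810, so 81%.

81%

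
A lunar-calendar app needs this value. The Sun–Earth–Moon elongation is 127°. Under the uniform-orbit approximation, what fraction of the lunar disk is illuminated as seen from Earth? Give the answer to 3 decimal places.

f = (1 − cos 127°)/2 = (1 − (-0.602))/2 ≈ 0.801.

0.801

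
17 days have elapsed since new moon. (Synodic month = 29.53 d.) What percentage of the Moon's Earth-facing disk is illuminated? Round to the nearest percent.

94%

Phase angle: θ = 360°·(17 d)/(29.53 d) = 207.2°.
With cos θ = (-0.889), the lit fraction is (1 − (-0.889))/2 ≈ 0.945, so 94%.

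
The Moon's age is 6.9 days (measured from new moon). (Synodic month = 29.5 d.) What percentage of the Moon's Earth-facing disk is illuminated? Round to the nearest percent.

45%

The Moon has covered 6.9/29.5 of its cycle, so θ ≈ 360° × 6.9/29.5 = 84.2°.
cos 84.2° = 0.101, so f = (1 − 0.101)/2 = 0.450, so 45%.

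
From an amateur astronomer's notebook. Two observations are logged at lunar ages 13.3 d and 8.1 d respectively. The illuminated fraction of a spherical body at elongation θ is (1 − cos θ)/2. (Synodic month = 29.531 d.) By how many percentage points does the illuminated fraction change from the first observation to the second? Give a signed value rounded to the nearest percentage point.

First observation: θ = 360°·13.3/29.531 = 162.1°, so f = 0.976.
Second observation: θ = 98.7°, f = 0.576.
Δf = 0.576 − 0.976 = -0.400, i.e. -40 pp.

-40 pp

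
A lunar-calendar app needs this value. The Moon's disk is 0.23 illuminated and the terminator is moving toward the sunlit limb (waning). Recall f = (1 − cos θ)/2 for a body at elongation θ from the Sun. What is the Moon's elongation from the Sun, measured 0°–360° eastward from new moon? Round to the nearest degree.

303°

Invert f = (1 − cos θ)/2 to get cos θ = 1 − 2(0.23) = 0.540, hence θ₀ = arccos 0.540 = 57.3°.
Since the Moon is past full (waning), take the reflex angle: θ = 360° − 57.3° = 302.7°.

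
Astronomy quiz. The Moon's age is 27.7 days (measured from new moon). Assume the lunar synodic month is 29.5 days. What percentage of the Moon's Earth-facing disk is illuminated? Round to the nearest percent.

4%

The Moon has covered 27.7/29.5 of its cycle, so θ ≈ 360° × 27.7/29.5 = 338.0°.
cos 338.0° = 0.927, so f = (1 − 0.927)/2 = 0.036, so 4%.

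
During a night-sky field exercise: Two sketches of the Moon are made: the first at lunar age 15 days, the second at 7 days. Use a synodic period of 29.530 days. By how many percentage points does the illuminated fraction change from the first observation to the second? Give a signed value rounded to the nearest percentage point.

-54 percentage points

First observation: θ = 360°·15/29.530 = 182.9°, so f = 0.999.
Second observation: θ = 85.3°, f = 0.459.
Δf = 0.459 − 0.999 = -0.540, i.e. -54 pp.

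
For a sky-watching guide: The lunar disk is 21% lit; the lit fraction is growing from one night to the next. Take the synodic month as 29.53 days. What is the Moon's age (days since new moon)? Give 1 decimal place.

From f = (1 − cos θ)/2: cos θ = 1 − 2×0.21 = 0.580; arccos → 54.5°.
Waxing ⇒ before full, so θ = 54.5°.
At 360°/29.53 d per day, 54.5° corresponds to 4.47 days.

4.5 days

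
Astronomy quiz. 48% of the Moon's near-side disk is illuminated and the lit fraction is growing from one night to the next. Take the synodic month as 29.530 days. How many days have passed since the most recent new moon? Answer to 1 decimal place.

7.2 days

Invert f = (1 − cos θ)/2 to get cos θ = 1 − 2(0.48) = 0.040, hence θ₀ = arccos 0.040 = 87.7°.
The Moon is waxing (0°–180°), so θ = 87.7° directly.
At 360°/29.530 d per day, 87.7° corresponds to 7.19 days.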